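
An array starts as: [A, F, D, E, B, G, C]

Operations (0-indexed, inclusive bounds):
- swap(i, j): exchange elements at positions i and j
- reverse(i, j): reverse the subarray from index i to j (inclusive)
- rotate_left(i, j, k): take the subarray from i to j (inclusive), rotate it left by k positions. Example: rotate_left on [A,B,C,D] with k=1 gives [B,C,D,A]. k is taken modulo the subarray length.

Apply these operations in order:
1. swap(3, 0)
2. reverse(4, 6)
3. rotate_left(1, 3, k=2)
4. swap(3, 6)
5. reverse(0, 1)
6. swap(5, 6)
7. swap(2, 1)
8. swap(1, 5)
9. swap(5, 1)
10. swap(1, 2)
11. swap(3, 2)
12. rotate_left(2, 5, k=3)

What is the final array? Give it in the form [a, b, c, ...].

Answer: [A, E, D, B, F, C, G]

Derivation:
After 1 (swap(3, 0)): [E, F, D, A, B, G, C]
After 2 (reverse(4, 6)): [E, F, D, A, C, G, B]
After 3 (rotate_left(1, 3, k=2)): [E, A, F, D, C, G, B]
After 4 (swap(3, 6)): [E, A, F, B, C, G, D]
After 5 (reverse(0, 1)): [A, E, F, B, C, G, D]
After 6 (swap(5, 6)): [A, E, F, B, C, D, G]
After 7 (swap(2, 1)): [A, F, E, B, C, D, G]
After 8 (swap(1, 5)): [A, D, E, B, C, F, G]
After 9 (swap(5, 1)): [A, F, E, B, C, D, G]
After 10 (swap(1, 2)): [A, E, F, B, C, D, G]
After 11 (swap(3, 2)): [A, E, B, F, C, D, G]
After 12 (rotate_left(2, 5, k=3)): [A, E, D, B, F, C, G]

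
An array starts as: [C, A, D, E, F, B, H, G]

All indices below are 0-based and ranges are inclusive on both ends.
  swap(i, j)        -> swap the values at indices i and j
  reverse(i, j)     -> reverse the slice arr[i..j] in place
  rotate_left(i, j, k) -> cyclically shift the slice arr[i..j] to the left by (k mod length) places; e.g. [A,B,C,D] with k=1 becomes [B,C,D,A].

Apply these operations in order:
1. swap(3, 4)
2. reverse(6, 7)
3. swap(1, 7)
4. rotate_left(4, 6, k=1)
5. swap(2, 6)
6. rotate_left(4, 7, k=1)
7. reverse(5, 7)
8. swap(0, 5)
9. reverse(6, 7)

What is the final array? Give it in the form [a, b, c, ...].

Answer: [B, H, E, F, G, C, D, A]

Derivation:
After 1 (swap(3, 4)): [C, A, D, F, E, B, H, G]
After 2 (reverse(6, 7)): [C, A, D, F, E, B, G, H]
After 3 (swap(1, 7)): [C, H, D, F, E, B, G, A]
After 4 (rotate_left(4, 6, k=1)): [C, H, D, F, B, G, E, A]
After 5 (swap(2, 6)): [C, H, E, F, B, G, D, A]
After 6 (rotate_left(4, 7, k=1)): [C, H, E, F, G, D, A, B]
After 7 (reverse(5, 7)): [C, H, E, F, G, B, A, D]
After 8 (swap(0, 5)): [B, H, E, F, G, C, A, D]
After 9 (reverse(6, 7)): [B, H, E, F, G, C, D, A]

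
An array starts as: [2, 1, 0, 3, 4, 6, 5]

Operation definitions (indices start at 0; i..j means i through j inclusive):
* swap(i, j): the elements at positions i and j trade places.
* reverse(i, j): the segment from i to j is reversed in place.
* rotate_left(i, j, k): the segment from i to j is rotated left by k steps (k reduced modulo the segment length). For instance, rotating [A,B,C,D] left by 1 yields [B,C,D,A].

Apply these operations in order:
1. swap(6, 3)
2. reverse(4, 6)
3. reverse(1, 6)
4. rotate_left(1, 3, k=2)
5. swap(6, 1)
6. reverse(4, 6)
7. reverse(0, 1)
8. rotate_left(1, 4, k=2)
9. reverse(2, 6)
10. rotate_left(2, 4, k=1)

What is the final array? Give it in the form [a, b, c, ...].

Answer: [1, 6, 0, 4, 5, 2, 3]

Derivation:
After 1 (swap(6, 3)): [2, 1, 0, 5, 4, 6, 3]
After 2 (reverse(4, 6)): [2, 1, 0, 5, 3, 6, 4]
After 3 (reverse(1, 6)): [2, 4, 6, 3, 5, 0, 1]
After 4 (rotate_left(1, 3, k=2)): [2, 3, 4, 6, 5, 0, 1]
After 5 (swap(6, 1)): [2, 1, 4, 6, 5, 0, 3]
After 6 (reverse(4, 6)): [2, 1, 4, 6, 3, 0, 5]
After 7 (reverse(0, 1)): [1, 2, 4, 6, 3, 0, 5]
After 8 (rotate_left(1, 4, k=2)): [1, 6, 3, 2, 4, 0, 5]
After 9 (reverse(2, 6)): [1, 6, 5, 0, 4, 2, 3]
After 10 (rotate_left(2, 4, k=1)): [1, 6, 0, 4, 5, 2, 3]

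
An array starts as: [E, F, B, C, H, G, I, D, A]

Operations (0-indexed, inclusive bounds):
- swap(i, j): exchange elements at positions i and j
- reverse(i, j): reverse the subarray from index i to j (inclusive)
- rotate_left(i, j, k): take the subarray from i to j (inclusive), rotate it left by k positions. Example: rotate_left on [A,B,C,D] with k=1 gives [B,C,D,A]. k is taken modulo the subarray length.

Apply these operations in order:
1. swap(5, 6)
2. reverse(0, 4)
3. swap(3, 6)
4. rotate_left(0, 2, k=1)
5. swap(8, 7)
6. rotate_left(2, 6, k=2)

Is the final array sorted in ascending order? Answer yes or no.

Answer: no

Derivation:
After 1 (swap(5, 6)): [E, F, B, C, H, I, G, D, A]
After 2 (reverse(0, 4)): [H, C, B, F, E, I, G, D, A]
After 3 (swap(3, 6)): [H, C, B, G, E, I, F, D, A]
After 4 (rotate_left(0, 2, k=1)): [C, B, H, G, E, I, F, D, A]
After 5 (swap(8, 7)): [C, B, H, G, E, I, F, A, D]
After 6 (rotate_left(2, 6, k=2)): [C, B, E, I, F, H, G, A, D]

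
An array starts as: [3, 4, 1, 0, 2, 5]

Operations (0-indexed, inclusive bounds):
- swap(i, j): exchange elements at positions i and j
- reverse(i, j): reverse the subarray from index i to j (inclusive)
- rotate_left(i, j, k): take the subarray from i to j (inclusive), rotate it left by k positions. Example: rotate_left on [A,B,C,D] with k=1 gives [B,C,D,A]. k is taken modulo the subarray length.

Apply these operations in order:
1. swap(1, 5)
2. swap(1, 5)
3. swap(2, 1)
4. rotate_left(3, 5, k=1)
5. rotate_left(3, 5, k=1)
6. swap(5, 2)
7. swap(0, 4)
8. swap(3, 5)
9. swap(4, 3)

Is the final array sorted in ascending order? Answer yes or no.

After 1 (swap(1, 5)): [3, 5, 1, 0, 2, 4]
After 2 (swap(1, 5)): [3, 4, 1, 0, 2, 5]
After 3 (swap(2, 1)): [3, 1, 4, 0, 2, 5]
After 4 (rotate_left(3, 5, k=1)): [3, 1, 4, 2, 5, 0]
After 5 (rotate_left(3, 5, k=1)): [3, 1, 4, 5, 0, 2]
After 6 (swap(5, 2)): [3, 1, 2, 5, 0, 4]
After 7 (swap(0, 4)): [0, 1, 2, 5, 3, 4]
After 8 (swap(3, 5)): [0, 1, 2, 4, 3, 5]
After 9 (swap(4, 3)): [0, 1, 2, 3, 4, 5]

Answer: yes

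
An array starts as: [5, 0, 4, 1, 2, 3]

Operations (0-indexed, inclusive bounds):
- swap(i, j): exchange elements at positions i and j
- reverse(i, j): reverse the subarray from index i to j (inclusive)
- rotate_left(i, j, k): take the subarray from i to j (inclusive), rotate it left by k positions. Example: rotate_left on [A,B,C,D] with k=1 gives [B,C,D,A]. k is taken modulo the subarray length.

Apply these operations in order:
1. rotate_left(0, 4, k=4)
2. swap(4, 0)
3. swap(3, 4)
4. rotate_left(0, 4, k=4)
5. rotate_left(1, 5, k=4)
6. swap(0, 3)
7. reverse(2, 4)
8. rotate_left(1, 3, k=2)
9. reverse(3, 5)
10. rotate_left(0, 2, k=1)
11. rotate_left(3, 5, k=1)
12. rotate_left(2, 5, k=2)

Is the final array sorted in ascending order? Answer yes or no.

After 1 (rotate_left(0, 4, k=4)): [2, 5, 0, 4, 1, 3]
After 2 (swap(4, 0)): [1, 5, 0, 4, 2, 3]
After 3 (swap(3, 4)): [1, 5, 0, 2, 4, 3]
After 4 (rotate_left(0, 4, k=4)): [4, 1, 5, 0, 2, 3]
After 5 (rotate_left(1, 5, k=4)): [4, 3, 1, 5, 0, 2]
After 6 (swap(0, 3)): [5, 3, 1, 4, 0, 2]
After 7 (reverse(2, 4)): [5, 3, 0, 4, 1, 2]
After 8 (rotate_left(1, 3, k=2)): [5, 4, 3, 0, 1, 2]
After 9 (reverse(3, 5)): [5, 4, 3, 2, 1, 0]
After 10 (rotate_left(0, 2, k=1)): [4, 3, 5, 2, 1, 0]
After 11 (rotate_left(3, 5, k=1)): [4, 3, 5, 1, 0, 2]
After 12 (rotate_left(2, 5, k=2)): [4, 3, 0, 2, 5, 1]

Answer: no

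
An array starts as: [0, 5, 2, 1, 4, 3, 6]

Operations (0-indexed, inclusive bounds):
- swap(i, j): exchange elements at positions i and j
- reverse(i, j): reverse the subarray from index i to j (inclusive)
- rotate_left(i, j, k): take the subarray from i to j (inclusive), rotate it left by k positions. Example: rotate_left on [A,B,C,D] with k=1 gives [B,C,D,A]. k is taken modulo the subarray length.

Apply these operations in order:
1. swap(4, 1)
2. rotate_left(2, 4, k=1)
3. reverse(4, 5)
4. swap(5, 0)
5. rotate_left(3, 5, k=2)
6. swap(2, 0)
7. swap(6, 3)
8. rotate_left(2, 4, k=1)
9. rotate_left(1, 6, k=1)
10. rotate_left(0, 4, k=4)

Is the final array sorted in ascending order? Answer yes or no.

After 1 (swap(4, 1)): [0, 4, 2, 1, 5, 3, 6]
After 2 (rotate_left(2, 4, k=1)): [0, 4, 1, 5, 2, 3, 6]
After 3 (reverse(4, 5)): [0, 4, 1, 5, 3, 2, 6]
After 4 (swap(5, 0)): [2, 4, 1, 5, 3, 0, 6]
After 5 (rotate_left(3, 5, k=2)): [2, 4, 1, 0, 5, 3, 6]
After 6 (swap(2, 0)): [1, 4, 2, 0, 5, 3, 6]
After 7 (swap(6, 3)): [1, 4, 2, 6, 5, 3, 0]
After 8 (rotate_left(2, 4, k=1)): [1, 4, 6, 5, 2, 3, 0]
After 9 (rotate_left(1, 6, k=1)): [1, 6, 5, 2, 3, 0, 4]
After 10 (rotate_left(0, 4, k=4)): [3, 1, 6, 5, 2, 0, 4]

Answer: no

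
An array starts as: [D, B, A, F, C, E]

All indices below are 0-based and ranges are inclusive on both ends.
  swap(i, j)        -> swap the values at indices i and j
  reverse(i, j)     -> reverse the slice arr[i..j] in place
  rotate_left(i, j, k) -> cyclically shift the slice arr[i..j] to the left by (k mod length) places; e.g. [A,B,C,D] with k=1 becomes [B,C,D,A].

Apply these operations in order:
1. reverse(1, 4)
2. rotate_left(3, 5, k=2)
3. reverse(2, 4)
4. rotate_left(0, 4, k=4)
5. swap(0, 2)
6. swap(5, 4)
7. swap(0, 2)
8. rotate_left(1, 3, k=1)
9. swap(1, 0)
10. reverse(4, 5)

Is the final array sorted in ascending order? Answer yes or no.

Answer: no

Derivation:
After 1 (reverse(1, 4)): [D, C, F, A, B, E]
After 2 (rotate_left(3, 5, k=2)): [D, C, F, E, A, B]
After 3 (reverse(2, 4)): [D, C, A, E, F, B]
After 4 (rotate_left(0, 4, k=4)): [F, D, C, A, E, B]
After 5 (swap(0, 2)): [C, D, F, A, E, B]
After 6 (swap(5, 4)): [C, D, F, A, B, E]
After 7 (swap(0, 2)): [F, D, C, A, B, E]
After 8 (rotate_left(1, 3, k=1)): [F, C, A, D, B, E]
After 9 (swap(1, 0)): [C, F, A, D, B, E]
After 10 (reverse(4, 5)): [C, F, A, D, E, B]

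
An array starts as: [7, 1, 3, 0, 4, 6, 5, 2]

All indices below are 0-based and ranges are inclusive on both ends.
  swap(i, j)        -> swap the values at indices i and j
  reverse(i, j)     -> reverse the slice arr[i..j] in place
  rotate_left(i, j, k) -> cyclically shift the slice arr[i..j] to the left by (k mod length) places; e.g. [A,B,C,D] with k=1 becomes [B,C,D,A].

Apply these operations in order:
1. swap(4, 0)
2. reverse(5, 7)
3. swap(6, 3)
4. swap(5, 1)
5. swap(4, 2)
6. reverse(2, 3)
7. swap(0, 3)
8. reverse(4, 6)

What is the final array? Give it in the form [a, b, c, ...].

After 1 (swap(4, 0)): [4, 1, 3, 0, 7, 6, 5, 2]
After 2 (reverse(5, 7)): [4, 1, 3, 0, 7, 2, 5, 6]
After 3 (swap(6, 3)): [4, 1, 3, 5, 7, 2, 0, 6]
After 4 (swap(5, 1)): [4, 2, 3, 5, 7, 1, 0, 6]
After 5 (swap(4, 2)): [4, 2, 7, 5, 3, 1, 0, 6]
After 6 (reverse(2, 3)): [4, 2, 5, 7, 3, 1, 0, 6]
After 7 (swap(0, 3)): [7, 2, 5, 4, 3, 1, 0, 6]
After 8 (reverse(4, 6)): [7, 2, 5, 4, 0, 1, 3, 6]

Answer: [7, 2, 5, 4, 0, 1, 3, 6]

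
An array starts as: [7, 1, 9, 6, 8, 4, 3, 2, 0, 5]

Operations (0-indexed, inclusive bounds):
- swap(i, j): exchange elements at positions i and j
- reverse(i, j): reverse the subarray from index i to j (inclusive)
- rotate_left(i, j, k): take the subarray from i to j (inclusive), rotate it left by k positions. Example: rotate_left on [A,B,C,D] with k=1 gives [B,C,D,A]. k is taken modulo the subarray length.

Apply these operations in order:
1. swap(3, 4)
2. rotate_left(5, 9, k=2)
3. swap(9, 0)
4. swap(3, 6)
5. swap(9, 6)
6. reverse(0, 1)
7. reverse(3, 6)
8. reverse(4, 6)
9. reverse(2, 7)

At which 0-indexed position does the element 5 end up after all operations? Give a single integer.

Answer: 2

Derivation:
After 1 (swap(3, 4)): [7, 1, 9, 8, 6, 4, 3, 2, 0, 5]
After 2 (rotate_left(5, 9, k=2)): [7, 1, 9, 8, 6, 2, 0, 5, 4, 3]
After 3 (swap(9, 0)): [3, 1, 9, 8, 6, 2, 0, 5, 4, 7]
After 4 (swap(3, 6)): [3, 1, 9, 0, 6, 2, 8, 5, 4, 7]
After 5 (swap(9, 6)): [3, 1, 9, 0, 6, 2, 7, 5, 4, 8]
After 6 (reverse(0, 1)): [1, 3, 9, 0, 6, 2, 7, 5, 4, 8]
After 7 (reverse(3, 6)): [1, 3, 9, 7, 2, 6, 0, 5, 4, 8]
After 8 (reverse(4, 6)): [1, 3, 9, 7, 0, 6, 2, 5, 4, 8]
After 9 (reverse(2, 7)): [1, 3, 5, 2, 6, 0, 7, 9, 4, 8]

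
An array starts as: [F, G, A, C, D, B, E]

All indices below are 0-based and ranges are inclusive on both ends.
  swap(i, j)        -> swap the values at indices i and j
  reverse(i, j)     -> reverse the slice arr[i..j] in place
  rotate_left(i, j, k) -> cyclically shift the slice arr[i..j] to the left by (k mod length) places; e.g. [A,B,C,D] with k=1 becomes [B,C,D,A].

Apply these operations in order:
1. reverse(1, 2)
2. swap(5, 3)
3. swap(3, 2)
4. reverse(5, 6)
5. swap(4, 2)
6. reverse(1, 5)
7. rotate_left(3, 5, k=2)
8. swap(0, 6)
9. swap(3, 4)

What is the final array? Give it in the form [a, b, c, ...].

After 1 (reverse(1, 2)): [F, A, G, C, D, B, E]
After 2 (swap(5, 3)): [F, A, G, B, D, C, E]
After 3 (swap(3, 2)): [F, A, B, G, D, C, E]
After 4 (reverse(5, 6)): [F, A, B, G, D, E, C]
After 5 (swap(4, 2)): [F, A, D, G, B, E, C]
After 6 (reverse(1, 5)): [F, E, B, G, D, A, C]
After 7 (rotate_left(3, 5, k=2)): [F, E, B, A, G, D, C]
After 8 (swap(0, 6)): [C, E, B, A, G, D, F]
After 9 (swap(3, 4)): [C, E, B, G, A, D, F]

Answer: [C, E, B, G, A, D, F]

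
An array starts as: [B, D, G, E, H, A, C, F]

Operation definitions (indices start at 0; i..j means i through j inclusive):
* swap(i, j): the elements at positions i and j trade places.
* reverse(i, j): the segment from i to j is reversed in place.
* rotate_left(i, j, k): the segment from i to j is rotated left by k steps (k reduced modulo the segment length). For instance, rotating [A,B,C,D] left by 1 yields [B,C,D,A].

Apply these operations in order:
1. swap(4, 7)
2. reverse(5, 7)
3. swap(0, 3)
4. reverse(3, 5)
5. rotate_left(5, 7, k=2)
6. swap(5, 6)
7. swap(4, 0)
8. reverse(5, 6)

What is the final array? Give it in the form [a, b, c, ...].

Answer: [F, D, G, H, E, A, B, C]

Derivation:
After 1 (swap(4, 7)): [B, D, G, E, F, A, C, H]
After 2 (reverse(5, 7)): [B, D, G, E, F, H, C, A]
After 3 (swap(0, 3)): [E, D, G, B, F, H, C, A]
After 4 (reverse(3, 5)): [E, D, G, H, F, B, C, A]
After 5 (rotate_left(5, 7, k=2)): [E, D, G, H, F, A, B, C]
After 6 (swap(5, 6)): [E, D, G, H, F, B, A, C]
After 7 (swap(4, 0)): [F, D, G, H, E, B, A, C]
After 8 (reverse(5, 6)): [F, D, G, H, E, A, B, C]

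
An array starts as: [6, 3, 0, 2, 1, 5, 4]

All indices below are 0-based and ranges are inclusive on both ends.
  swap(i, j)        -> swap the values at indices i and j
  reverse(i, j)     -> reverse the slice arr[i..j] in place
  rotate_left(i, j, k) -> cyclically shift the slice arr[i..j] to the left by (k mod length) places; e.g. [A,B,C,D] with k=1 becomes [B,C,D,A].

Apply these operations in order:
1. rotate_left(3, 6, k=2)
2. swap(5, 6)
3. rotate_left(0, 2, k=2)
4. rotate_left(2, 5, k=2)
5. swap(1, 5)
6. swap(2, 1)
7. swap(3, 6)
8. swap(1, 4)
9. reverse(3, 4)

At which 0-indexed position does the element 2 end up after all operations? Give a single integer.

After 1 (rotate_left(3, 6, k=2)): [6, 3, 0, 5, 4, 2, 1]
After 2 (swap(5, 6)): [6, 3, 0, 5, 4, 1, 2]
After 3 (rotate_left(0, 2, k=2)): [0, 6, 3, 5, 4, 1, 2]
After 4 (rotate_left(2, 5, k=2)): [0, 6, 4, 1, 3, 5, 2]
After 5 (swap(1, 5)): [0, 5, 4, 1, 3, 6, 2]
After 6 (swap(2, 1)): [0, 4, 5, 1, 3, 6, 2]
After 7 (swap(3, 6)): [0, 4, 5, 2, 3, 6, 1]
After 8 (swap(1, 4)): [0, 3, 5, 2, 4, 6, 1]
After 9 (reverse(3, 4)): [0, 3, 5, 4, 2, 6, 1]

Answer: 4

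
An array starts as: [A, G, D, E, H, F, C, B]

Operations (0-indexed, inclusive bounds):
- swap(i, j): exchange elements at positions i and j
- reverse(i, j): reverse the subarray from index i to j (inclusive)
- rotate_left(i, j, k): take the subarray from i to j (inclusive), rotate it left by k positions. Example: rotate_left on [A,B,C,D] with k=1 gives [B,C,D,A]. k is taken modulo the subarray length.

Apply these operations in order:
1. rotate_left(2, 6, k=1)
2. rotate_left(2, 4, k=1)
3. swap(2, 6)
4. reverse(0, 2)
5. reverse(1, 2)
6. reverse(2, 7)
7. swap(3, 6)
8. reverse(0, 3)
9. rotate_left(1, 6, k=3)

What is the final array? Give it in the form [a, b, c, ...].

After 1 (rotate_left(2, 6, k=1)): [A, G, E, H, F, C, D, B]
After 2 (rotate_left(2, 4, k=1)): [A, G, H, F, E, C, D, B]
After 3 (swap(2, 6)): [A, G, D, F, E, C, H, B]
After 4 (reverse(0, 2)): [D, G, A, F, E, C, H, B]
After 5 (reverse(1, 2)): [D, A, G, F, E, C, H, B]
After 6 (reverse(2, 7)): [D, A, B, H, C, E, F, G]
After 7 (swap(3, 6)): [D, A, B, F, C, E, H, G]
After 8 (reverse(0, 3)): [F, B, A, D, C, E, H, G]
After 9 (rotate_left(1, 6, k=3)): [F, C, E, H, B, A, D, G]

Answer: [F, C, E, H, B, A, D, G]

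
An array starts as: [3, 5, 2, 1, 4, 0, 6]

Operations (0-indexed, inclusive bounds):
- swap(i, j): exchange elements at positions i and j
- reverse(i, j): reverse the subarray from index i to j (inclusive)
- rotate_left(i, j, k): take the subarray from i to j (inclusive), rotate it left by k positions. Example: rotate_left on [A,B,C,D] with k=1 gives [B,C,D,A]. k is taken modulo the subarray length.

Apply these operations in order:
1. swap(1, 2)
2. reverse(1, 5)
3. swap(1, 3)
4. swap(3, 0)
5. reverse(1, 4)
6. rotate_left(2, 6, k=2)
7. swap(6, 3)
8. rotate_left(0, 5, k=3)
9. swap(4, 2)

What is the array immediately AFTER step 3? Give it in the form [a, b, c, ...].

After 1 (swap(1, 2)): [3, 2, 5, 1, 4, 0, 6]
After 2 (reverse(1, 5)): [3, 0, 4, 1, 5, 2, 6]
After 3 (swap(1, 3)): [3, 1, 4, 0, 5, 2, 6]

Answer: [3, 1, 4, 0, 5, 2, 6]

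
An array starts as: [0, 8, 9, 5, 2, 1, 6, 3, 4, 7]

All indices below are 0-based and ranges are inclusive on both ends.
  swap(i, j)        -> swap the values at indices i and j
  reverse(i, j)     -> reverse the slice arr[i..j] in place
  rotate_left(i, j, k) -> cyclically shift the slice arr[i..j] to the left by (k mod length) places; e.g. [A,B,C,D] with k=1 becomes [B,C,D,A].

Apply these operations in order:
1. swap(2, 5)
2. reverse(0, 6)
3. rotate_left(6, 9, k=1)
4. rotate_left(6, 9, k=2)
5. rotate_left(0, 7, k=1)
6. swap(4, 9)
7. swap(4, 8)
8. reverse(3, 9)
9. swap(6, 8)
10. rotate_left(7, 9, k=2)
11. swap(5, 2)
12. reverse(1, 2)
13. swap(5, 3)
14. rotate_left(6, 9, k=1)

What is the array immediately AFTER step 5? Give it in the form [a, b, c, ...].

Answer: [9, 2, 5, 1, 8, 7, 0, 6, 3, 4]

Derivation:
After 1 (swap(2, 5)): [0, 8, 1, 5, 2, 9, 6, 3, 4, 7]
After 2 (reverse(0, 6)): [6, 9, 2, 5, 1, 8, 0, 3, 4, 7]
After 3 (rotate_left(6, 9, k=1)): [6, 9, 2, 5, 1, 8, 3, 4, 7, 0]
After 4 (rotate_left(6, 9, k=2)): [6, 9, 2, 5, 1, 8, 7, 0, 3, 4]
After 5 (rotate_left(0, 7, k=1)): [9, 2, 5, 1, 8, 7, 0, 6, 3, 4]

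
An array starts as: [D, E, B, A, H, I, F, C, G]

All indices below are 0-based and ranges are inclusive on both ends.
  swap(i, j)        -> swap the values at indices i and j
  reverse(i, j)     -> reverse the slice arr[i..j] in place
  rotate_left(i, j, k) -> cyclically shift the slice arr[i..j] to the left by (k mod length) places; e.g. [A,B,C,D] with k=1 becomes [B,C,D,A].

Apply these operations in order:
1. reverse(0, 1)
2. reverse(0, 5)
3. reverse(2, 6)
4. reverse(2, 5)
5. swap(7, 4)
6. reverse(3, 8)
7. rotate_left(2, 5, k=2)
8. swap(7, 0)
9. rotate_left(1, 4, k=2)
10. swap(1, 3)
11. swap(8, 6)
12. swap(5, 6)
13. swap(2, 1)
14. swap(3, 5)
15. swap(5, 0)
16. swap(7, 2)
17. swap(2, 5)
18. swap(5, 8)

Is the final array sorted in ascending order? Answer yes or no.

Answer: yes

Derivation:
After 1 (reverse(0, 1)): [E, D, B, A, H, I, F, C, G]
After 2 (reverse(0, 5)): [I, H, A, B, D, E, F, C, G]
After 3 (reverse(2, 6)): [I, H, F, E, D, B, A, C, G]
After 4 (reverse(2, 5)): [I, H, B, D, E, F, A, C, G]
After 5 (swap(7, 4)): [I, H, B, D, C, F, A, E, G]
After 6 (reverse(3, 8)): [I, H, B, G, E, A, F, C, D]
After 7 (rotate_left(2, 5, k=2)): [I, H, E, A, B, G, F, C, D]
After 8 (swap(7, 0)): [C, H, E, A, B, G, F, I, D]
After 9 (rotate_left(1, 4, k=2)): [C, A, B, H, E, G, F, I, D]
After 10 (swap(1, 3)): [C, H, B, A, E, G, F, I, D]
After 11 (swap(8, 6)): [C, H, B, A, E, G, D, I, F]
After 12 (swap(5, 6)): [C, H, B, A, E, D, G, I, F]
After 13 (swap(2, 1)): [C, B, H, A, E, D, G, I, F]
After 14 (swap(3, 5)): [C, B, H, D, E, A, G, I, F]
After 15 (swap(5, 0)): [A, B, H, D, E, C, G, I, F]
After 16 (swap(7, 2)): [A, B, I, D, E, C, G, H, F]
After 17 (swap(2, 5)): [A, B, C, D, E, I, G, H, F]
After 18 (swap(5, 8)): [A, B, C, D, E, F, G, H, I]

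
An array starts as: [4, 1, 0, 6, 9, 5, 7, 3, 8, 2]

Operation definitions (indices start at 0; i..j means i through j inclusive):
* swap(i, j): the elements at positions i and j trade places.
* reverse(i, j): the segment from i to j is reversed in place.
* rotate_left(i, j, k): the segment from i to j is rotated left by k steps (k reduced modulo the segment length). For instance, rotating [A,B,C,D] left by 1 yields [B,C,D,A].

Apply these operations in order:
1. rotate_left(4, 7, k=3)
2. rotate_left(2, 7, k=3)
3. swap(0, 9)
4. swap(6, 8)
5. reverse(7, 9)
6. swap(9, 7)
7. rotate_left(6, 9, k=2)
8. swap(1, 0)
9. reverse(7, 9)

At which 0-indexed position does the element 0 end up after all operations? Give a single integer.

Answer: 5

Derivation:
After 1 (rotate_left(4, 7, k=3)): [4, 1, 0, 6, 3, 9, 5, 7, 8, 2]
After 2 (rotate_left(2, 7, k=3)): [4, 1, 9, 5, 7, 0, 6, 3, 8, 2]
After 3 (swap(0, 9)): [2, 1, 9, 5, 7, 0, 6, 3, 8, 4]
After 4 (swap(6, 8)): [2, 1, 9, 5, 7, 0, 8, 3, 6, 4]
After 5 (reverse(7, 9)): [2, 1, 9, 5, 7, 0, 8, 4, 6, 3]
After 6 (swap(9, 7)): [2, 1, 9, 5, 7, 0, 8, 3, 6, 4]
After 7 (rotate_left(6, 9, k=2)): [2, 1, 9, 5, 7, 0, 6, 4, 8, 3]
After 8 (swap(1, 0)): [1, 2, 9, 5, 7, 0, 6, 4, 8, 3]
After 9 (reverse(7, 9)): [1, 2, 9, 5, 7, 0, 6, 3, 8, 4]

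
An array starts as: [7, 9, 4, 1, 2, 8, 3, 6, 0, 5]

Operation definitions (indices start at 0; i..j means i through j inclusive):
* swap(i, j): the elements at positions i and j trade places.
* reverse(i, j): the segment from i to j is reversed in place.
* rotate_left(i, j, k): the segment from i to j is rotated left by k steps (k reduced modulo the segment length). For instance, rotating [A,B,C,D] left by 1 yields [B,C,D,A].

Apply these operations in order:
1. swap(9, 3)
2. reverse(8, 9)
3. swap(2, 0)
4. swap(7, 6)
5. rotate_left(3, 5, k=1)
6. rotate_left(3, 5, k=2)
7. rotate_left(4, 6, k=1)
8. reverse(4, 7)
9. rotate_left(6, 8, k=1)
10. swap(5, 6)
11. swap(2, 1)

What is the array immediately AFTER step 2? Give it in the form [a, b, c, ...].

Answer: [7, 9, 4, 5, 2, 8, 3, 6, 1, 0]

Derivation:
After 1 (swap(9, 3)): [7, 9, 4, 5, 2, 8, 3, 6, 0, 1]
After 2 (reverse(8, 9)): [7, 9, 4, 5, 2, 8, 3, 6, 1, 0]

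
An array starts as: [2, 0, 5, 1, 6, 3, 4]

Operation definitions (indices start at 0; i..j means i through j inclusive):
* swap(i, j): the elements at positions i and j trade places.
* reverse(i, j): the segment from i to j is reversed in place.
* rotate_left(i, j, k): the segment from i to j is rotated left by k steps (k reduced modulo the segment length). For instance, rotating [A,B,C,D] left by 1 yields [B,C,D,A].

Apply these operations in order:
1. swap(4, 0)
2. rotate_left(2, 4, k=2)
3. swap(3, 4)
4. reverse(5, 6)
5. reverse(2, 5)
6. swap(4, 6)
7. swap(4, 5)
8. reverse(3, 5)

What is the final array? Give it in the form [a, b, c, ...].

After 1 (swap(4, 0)): [6, 0, 5, 1, 2, 3, 4]
After 2 (rotate_left(2, 4, k=2)): [6, 0, 2, 5, 1, 3, 4]
After 3 (swap(3, 4)): [6, 0, 2, 1, 5, 3, 4]
After 4 (reverse(5, 6)): [6, 0, 2, 1, 5, 4, 3]
After 5 (reverse(2, 5)): [6, 0, 4, 5, 1, 2, 3]
After 6 (swap(4, 6)): [6, 0, 4, 5, 3, 2, 1]
After 7 (swap(4, 5)): [6, 0, 4, 5, 2, 3, 1]
After 8 (reverse(3, 5)): [6, 0, 4, 3, 2, 5, 1]

Answer: [6, 0, 4, 3, 2, 5, 1]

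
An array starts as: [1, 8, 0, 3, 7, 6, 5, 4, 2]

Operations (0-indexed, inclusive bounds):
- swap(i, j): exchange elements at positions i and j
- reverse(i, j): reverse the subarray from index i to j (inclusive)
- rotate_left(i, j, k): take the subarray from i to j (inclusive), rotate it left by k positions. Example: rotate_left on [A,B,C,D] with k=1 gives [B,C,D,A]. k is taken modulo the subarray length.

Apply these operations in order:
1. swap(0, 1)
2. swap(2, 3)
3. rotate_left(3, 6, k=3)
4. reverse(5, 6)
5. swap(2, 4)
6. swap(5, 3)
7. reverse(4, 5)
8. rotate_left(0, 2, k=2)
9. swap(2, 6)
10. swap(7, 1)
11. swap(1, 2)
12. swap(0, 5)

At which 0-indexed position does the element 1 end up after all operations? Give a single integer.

Answer: 6

Derivation:
After 1 (swap(0, 1)): [8, 1, 0, 3, 7, 6, 5, 4, 2]
After 2 (swap(2, 3)): [8, 1, 3, 0, 7, 6, 5, 4, 2]
After 3 (rotate_left(3, 6, k=3)): [8, 1, 3, 5, 0, 7, 6, 4, 2]
After 4 (reverse(5, 6)): [8, 1, 3, 5, 0, 6, 7, 4, 2]
After 5 (swap(2, 4)): [8, 1, 0, 5, 3, 6, 7, 4, 2]
After 6 (swap(5, 3)): [8, 1, 0, 6, 3, 5, 7, 4, 2]
After 7 (reverse(4, 5)): [8, 1, 0, 6, 5, 3, 7, 4, 2]
After 8 (rotate_left(0, 2, k=2)): [0, 8, 1, 6, 5, 3, 7, 4, 2]
After 9 (swap(2, 6)): [0, 8, 7, 6, 5, 3, 1, 4, 2]
After 10 (swap(7, 1)): [0, 4, 7, 6, 5, 3, 1, 8, 2]
After 11 (swap(1, 2)): [0, 7, 4, 6, 5, 3, 1, 8, 2]
After 12 (swap(0, 5)): [3, 7, 4, 6, 5, 0, 1, 8, 2]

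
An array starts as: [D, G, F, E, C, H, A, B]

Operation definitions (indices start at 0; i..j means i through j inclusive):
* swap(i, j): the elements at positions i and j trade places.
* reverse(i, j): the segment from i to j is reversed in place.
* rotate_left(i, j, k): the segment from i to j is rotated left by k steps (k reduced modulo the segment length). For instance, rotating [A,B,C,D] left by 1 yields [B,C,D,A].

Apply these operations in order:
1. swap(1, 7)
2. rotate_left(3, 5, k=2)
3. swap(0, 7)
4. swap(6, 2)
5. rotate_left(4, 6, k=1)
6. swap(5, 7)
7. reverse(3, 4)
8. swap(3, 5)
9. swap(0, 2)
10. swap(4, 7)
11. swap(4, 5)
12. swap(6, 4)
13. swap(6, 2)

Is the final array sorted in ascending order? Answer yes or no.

Answer: yes

Derivation:
After 1 (swap(1, 7)): [D, B, F, E, C, H, A, G]
After 2 (rotate_left(3, 5, k=2)): [D, B, F, H, E, C, A, G]
After 3 (swap(0, 7)): [G, B, F, H, E, C, A, D]
After 4 (swap(6, 2)): [G, B, A, H, E, C, F, D]
After 5 (rotate_left(4, 6, k=1)): [G, B, A, H, C, F, E, D]
After 6 (swap(5, 7)): [G, B, A, H, C, D, E, F]
After 7 (reverse(3, 4)): [G, B, A, C, H, D, E, F]
After 8 (swap(3, 5)): [G, B, A, D, H, C, E, F]
After 9 (swap(0, 2)): [A, B, G, D, H, C, E, F]
After 10 (swap(4, 7)): [A, B, G, D, F, C, E, H]
After 11 (swap(4, 5)): [A, B, G, D, C, F, E, H]
After 12 (swap(6, 4)): [A, B, G, D, E, F, C, H]
After 13 (swap(6, 2)): [A, B, C, D, E, F, G, H]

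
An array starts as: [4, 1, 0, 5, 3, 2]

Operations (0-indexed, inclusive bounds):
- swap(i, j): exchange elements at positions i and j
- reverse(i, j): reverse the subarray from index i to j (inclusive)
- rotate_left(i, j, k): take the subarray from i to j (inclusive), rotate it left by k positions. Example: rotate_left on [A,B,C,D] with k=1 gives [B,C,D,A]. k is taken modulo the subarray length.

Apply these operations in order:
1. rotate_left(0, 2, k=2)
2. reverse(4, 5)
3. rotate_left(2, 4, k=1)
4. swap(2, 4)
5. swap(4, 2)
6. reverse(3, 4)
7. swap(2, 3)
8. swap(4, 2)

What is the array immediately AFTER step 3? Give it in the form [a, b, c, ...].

After 1 (rotate_left(0, 2, k=2)): [0, 4, 1, 5, 3, 2]
After 2 (reverse(4, 5)): [0, 4, 1, 5, 2, 3]
After 3 (rotate_left(2, 4, k=1)): [0, 4, 5, 2, 1, 3]

Answer: [0, 4, 5, 2, 1, 3]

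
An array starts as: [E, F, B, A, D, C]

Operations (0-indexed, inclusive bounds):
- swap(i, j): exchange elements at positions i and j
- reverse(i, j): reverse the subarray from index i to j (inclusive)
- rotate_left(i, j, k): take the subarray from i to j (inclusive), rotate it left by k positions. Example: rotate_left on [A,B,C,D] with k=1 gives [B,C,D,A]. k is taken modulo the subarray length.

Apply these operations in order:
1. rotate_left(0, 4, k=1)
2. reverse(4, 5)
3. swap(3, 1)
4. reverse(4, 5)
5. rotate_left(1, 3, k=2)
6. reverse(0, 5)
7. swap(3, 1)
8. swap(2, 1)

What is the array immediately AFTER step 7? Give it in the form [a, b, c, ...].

Answer: [C, D, A, E, B, F]

Derivation:
After 1 (rotate_left(0, 4, k=1)): [F, B, A, D, E, C]
After 2 (reverse(4, 5)): [F, B, A, D, C, E]
After 3 (swap(3, 1)): [F, D, A, B, C, E]
After 4 (reverse(4, 5)): [F, D, A, B, E, C]
After 5 (rotate_left(1, 3, k=2)): [F, B, D, A, E, C]
After 6 (reverse(0, 5)): [C, E, A, D, B, F]
After 7 (swap(3, 1)): [C, D, A, E, B, F]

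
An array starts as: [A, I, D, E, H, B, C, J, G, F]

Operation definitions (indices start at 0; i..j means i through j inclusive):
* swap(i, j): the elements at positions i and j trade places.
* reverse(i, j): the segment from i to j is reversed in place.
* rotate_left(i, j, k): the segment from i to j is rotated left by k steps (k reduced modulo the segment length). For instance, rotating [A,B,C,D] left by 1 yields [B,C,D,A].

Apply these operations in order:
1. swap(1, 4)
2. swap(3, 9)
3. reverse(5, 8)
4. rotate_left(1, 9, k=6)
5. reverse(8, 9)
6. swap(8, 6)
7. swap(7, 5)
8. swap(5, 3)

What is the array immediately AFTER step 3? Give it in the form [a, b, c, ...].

After 1 (swap(1, 4)): [A, H, D, E, I, B, C, J, G, F]
After 2 (swap(3, 9)): [A, H, D, F, I, B, C, J, G, E]
After 3 (reverse(5, 8)): [A, H, D, F, I, G, J, C, B, E]

Answer: [A, H, D, F, I, G, J, C, B, E]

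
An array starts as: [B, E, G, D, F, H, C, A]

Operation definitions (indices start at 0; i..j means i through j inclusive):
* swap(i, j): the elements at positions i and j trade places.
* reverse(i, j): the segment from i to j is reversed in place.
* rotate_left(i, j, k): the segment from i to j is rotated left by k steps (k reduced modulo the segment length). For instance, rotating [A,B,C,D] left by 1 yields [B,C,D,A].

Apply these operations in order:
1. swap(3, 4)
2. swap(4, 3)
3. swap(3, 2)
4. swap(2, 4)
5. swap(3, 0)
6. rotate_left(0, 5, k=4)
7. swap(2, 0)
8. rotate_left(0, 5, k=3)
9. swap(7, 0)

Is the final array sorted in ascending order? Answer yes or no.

Answer: no

Derivation:
After 1 (swap(3, 4)): [B, E, G, F, D, H, C, A]
After 2 (swap(4, 3)): [B, E, G, D, F, H, C, A]
After 3 (swap(3, 2)): [B, E, D, G, F, H, C, A]
After 4 (swap(2, 4)): [B, E, F, G, D, H, C, A]
After 5 (swap(3, 0)): [G, E, F, B, D, H, C, A]
After 6 (rotate_left(0, 5, k=4)): [D, H, G, E, F, B, C, A]
After 7 (swap(2, 0)): [G, H, D, E, F, B, C, A]
After 8 (rotate_left(0, 5, k=3)): [E, F, B, G, H, D, C, A]
After 9 (swap(7, 0)): [A, F, B, G, H, D, C, E]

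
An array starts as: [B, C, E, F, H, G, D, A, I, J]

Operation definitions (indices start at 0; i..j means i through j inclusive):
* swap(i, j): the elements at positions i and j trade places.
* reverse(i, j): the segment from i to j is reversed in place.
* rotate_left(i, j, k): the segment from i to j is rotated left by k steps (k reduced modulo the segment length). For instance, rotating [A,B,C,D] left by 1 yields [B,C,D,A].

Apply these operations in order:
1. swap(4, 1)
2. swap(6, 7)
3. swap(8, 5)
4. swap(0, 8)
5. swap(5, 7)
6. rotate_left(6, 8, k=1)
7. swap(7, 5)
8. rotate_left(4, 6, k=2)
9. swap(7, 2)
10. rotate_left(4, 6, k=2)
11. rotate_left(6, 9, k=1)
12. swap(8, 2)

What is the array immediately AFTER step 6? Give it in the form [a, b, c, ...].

After 1 (swap(4, 1)): [B, H, E, F, C, G, D, A, I, J]
After 2 (swap(6, 7)): [B, H, E, F, C, G, A, D, I, J]
After 3 (swap(8, 5)): [B, H, E, F, C, I, A, D, G, J]
After 4 (swap(0, 8)): [G, H, E, F, C, I, A, D, B, J]
After 5 (swap(5, 7)): [G, H, E, F, C, D, A, I, B, J]
After 6 (rotate_left(6, 8, k=1)): [G, H, E, F, C, D, I, B, A, J]

Answer: [G, H, E, F, C, D, I, B, A, J]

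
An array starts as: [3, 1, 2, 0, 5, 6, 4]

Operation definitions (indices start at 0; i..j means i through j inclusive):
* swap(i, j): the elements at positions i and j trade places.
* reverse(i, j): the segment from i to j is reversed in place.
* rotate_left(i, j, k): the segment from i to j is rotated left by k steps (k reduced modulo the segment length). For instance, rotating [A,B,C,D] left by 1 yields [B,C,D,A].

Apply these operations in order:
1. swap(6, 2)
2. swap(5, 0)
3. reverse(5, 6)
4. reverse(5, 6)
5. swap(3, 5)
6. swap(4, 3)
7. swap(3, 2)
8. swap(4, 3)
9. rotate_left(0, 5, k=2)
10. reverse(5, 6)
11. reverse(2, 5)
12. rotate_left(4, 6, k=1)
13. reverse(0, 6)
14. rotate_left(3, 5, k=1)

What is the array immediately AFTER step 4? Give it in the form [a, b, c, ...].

Answer: [6, 1, 4, 0, 5, 3, 2]

Derivation:
After 1 (swap(6, 2)): [3, 1, 4, 0, 5, 6, 2]
After 2 (swap(5, 0)): [6, 1, 4, 0, 5, 3, 2]
After 3 (reverse(5, 6)): [6, 1, 4, 0, 5, 2, 3]
After 4 (reverse(5, 6)): [6, 1, 4, 0, 5, 3, 2]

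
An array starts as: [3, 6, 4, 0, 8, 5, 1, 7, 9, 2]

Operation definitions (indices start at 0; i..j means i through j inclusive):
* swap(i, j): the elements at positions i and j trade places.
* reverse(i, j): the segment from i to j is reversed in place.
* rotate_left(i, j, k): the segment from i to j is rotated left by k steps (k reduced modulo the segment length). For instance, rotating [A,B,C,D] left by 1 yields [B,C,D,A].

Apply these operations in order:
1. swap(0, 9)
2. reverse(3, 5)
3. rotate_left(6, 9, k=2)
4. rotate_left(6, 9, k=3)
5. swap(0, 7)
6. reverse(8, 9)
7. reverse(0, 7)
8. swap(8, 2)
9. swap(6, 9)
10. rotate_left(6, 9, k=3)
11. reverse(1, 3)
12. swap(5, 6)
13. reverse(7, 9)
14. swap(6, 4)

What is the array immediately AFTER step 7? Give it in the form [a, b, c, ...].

Answer: [2, 7, 0, 8, 5, 4, 6, 9, 1, 3]

Derivation:
After 1 (swap(0, 9)): [2, 6, 4, 0, 8, 5, 1, 7, 9, 3]
After 2 (reverse(3, 5)): [2, 6, 4, 5, 8, 0, 1, 7, 9, 3]
After 3 (rotate_left(6, 9, k=2)): [2, 6, 4, 5, 8, 0, 9, 3, 1, 7]
After 4 (rotate_left(6, 9, k=3)): [2, 6, 4, 5, 8, 0, 7, 9, 3, 1]
After 5 (swap(0, 7)): [9, 6, 4, 5, 8, 0, 7, 2, 3, 1]
After 6 (reverse(8, 9)): [9, 6, 4, 5, 8, 0, 7, 2, 1, 3]
After 7 (reverse(0, 7)): [2, 7, 0, 8, 5, 4, 6, 9, 1, 3]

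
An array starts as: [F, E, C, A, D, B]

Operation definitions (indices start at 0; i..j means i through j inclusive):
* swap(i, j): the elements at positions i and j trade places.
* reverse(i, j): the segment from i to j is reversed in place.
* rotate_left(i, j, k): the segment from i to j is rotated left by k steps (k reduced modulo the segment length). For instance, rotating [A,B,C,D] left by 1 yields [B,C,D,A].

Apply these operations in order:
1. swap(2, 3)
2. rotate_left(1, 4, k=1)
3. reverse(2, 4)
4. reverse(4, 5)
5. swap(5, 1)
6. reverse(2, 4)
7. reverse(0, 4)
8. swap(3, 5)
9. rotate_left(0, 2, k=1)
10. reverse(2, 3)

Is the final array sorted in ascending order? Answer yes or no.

Answer: no

Derivation:
After 1 (swap(2, 3)): [F, E, A, C, D, B]
After 2 (rotate_left(1, 4, k=1)): [F, A, C, D, E, B]
After 3 (reverse(2, 4)): [F, A, E, D, C, B]
After 4 (reverse(4, 5)): [F, A, E, D, B, C]
After 5 (swap(5, 1)): [F, C, E, D, B, A]
After 6 (reverse(2, 4)): [F, C, B, D, E, A]
After 7 (reverse(0, 4)): [E, D, B, C, F, A]
After 8 (swap(3, 5)): [E, D, B, A, F, C]
After 9 (rotate_left(0, 2, k=1)): [D, B, E, A, F, C]
After 10 (reverse(2, 3)): [D, B, A, E, F, C]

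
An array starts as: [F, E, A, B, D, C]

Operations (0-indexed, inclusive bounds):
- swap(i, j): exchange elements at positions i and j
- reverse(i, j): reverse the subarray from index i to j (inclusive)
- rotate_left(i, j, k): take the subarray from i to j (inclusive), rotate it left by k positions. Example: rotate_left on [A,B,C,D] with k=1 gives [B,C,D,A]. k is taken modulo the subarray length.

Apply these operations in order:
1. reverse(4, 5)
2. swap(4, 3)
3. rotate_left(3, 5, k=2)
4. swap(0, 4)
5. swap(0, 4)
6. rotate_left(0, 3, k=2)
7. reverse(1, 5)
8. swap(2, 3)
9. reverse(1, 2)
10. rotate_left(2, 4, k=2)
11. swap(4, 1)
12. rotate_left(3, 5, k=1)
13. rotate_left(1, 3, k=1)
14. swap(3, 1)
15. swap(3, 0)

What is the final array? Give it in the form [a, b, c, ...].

Answer: [F, C, E, A, D, B]

Derivation:
After 1 (reverse(4, 5)): [F, E, A, B, C, D]
After 2 (swap(4, 3)): [F, E, A, C, B, D]
After 3 (rotate_left(3, 5, k=2)): [F, E, A, D, C, B]
After 4 (swap(0, 4)): [C, E, A, D, F, B]
After 5 (swap(0, 4)): [F, E, A, D, C, B]
After 6 (rotate_left(0, 3, k=2)): [A, D, F, E, C, B]
After 7 (reverse(1, 5)): [A, B, C, E, F, D]
After 8 (swap(2, 3)): [A, B, E, C, F, D]
After 9 (reverse(1, 2)): [A, E, B, C, F, D]
After 10 (rotate_left(2, 4, k=2)): [A, E, F, B, C, D]
After 11 (swap(4, 1)): [A, C, F, B, E, D]
After 12 (rotate_left(3, 5, k=1)): [A, C, F, E, D, B]
After 13 (rotate_left(1, 3, k=1)): [A, F, E, C, D, B]
After 14 (swap(3, 1)): [A, C, E, F, D, B]
After 15 (swap(3, 0)): [F, C, E, A, D, B]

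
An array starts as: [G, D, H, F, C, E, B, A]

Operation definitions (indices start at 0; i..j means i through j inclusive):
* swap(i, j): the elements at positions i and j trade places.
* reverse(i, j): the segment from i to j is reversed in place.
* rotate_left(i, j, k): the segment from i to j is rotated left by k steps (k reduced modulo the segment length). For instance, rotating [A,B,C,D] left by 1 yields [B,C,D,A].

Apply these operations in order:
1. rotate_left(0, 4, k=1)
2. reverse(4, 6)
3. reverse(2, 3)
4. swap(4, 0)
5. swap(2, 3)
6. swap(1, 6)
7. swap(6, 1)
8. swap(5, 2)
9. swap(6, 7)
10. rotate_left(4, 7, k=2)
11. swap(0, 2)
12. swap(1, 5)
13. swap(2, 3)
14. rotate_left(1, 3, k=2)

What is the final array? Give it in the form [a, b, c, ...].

After 1 (rotate_left(0, 4, k=1)): [D, H, F, C, G, E, B, A]
After 2 (reverse(4, 6)): [D, H, F, C, B, E, G, A]
After 3 (reverse(2, 3)): [D, H, C, F, B, E, G, A]
After 4 (swap(4, 0)): [B, H, C, F, D, E, G, A]
After 5 (swap(2, 3)): [B, H, F, C, D, E, G, A]
After 6 (swap(1, 6)): [B, G, F, C, D, E, H, A]
After 7 (swap(6, 1)): [B, H, F, C, D, E, G, A]
After 8 (swap(5, 2)): [B, H, E, C, D, F, G, A]
After 9 (swap(6, 7)): [B, H, E, C, D, F, A, G]
After 10 (rotate_left(4, 7, k=2)): [B, H, E, C, A, G, D, F]
After 11 (swap(0, 2)): [E, H, B, C, A, G, D, F]
After 12 (swap(1, 5)): [E, G, B, C, A, H, D, F]
After 13 (swap(2, 3)): [E, G, C, B, A, H, D, F]
After 14 (rotate_left(1, 3, k=2)): [E, B, G, C, A, H, D, F]

Answer: [E, B, G, C, A, H, D, F]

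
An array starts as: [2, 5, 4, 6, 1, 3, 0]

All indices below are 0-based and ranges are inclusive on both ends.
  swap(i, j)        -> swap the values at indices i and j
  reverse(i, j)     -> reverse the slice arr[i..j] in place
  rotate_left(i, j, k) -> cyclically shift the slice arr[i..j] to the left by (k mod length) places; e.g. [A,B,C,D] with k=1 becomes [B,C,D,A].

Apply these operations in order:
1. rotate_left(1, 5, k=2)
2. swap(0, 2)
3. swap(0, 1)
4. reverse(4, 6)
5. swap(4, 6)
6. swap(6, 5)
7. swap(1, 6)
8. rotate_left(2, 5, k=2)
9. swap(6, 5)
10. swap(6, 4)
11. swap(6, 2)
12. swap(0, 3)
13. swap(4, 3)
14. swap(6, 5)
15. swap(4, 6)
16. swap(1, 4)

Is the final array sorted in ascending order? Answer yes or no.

After 1 (rotate_left(1, 5, k=2)): [2, 6, 1, 3, 5, 4, 0]
After 2 (swap(0, 2)): [1, 6, 2, 3, 5, 4, 0]
After 3 (swap(0, 1)): [6, 1, 2, 3, 5, 4, 0]
After 4 (reverse(4, 6)): [6, 1, 2, 3, 0, 4, 5]
After 5 (swap(4, 6)): [6, 1, 2, 3, 5, 4, 0]
After 6 (swap(6, 5)): [6, 1, 2, 3, 5, 0, 4]
After 7 (swap(1, 6)): [6, 4, 2, 3, 5, 0, 1]
After 8 (rotate_left(2, 5, k=2)): [6, 4, 5, 0, 2, 3, 1]
After 9 (swap(6, 5)): [6, 4, 5, 0, 2, 1, 3]
After 10 (swap(6, 4)): [6, 4, 5, 0, 3, 1, 2]
After 11 (swap(6, 2)): [6, 4, 2, 0, 3, 1, 5]
After 12 (swap(0, 3)): [0, 4, 2, 6, 3, 1, 5]
After 13 (swap(4, 3)): [0, 4, 2, 3, 6, 1, 5]
After 14 (swap(6, 5)): [0, 4, 2, 3, 6, 5, 1]
After 15 (swap(4, 6)): [0, 4, 2, 3, 1, 5, 6]
After 16 (swap(1, 4)): [0, 1, 2, 3, 4, 5, 6]

Answer: yes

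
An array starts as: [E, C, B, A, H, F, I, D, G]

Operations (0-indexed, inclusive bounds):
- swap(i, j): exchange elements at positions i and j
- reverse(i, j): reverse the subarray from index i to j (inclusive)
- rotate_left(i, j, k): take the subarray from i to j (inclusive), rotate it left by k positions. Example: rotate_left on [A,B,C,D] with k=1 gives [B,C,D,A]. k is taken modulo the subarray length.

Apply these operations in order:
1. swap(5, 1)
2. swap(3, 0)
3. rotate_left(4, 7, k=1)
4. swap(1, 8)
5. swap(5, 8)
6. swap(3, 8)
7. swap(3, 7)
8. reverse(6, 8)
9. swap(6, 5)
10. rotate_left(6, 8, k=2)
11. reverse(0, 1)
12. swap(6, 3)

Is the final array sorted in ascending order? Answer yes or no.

After 1 (swap(5, 1)): [E, F, B, A, H, C, I, D, G]
After 2 (swap(3, 0)): [A, F, B, E, H, C, I, D, G]
After 3 (rotate_left(4, 7, k=1)): [A, F, B, E, C, I, D, H, G]
After 4 (swap(1, 8)): [A, G, B, E, C, I, D, H, F]
After 5 (swap(5, 8)): [A, G, B, E, C, F, D, H, I]
After 6 (swap(3, 8)): [A, G, B, I, C, F, D, H, E]
After 7 (swap(3, 7)): [A, G, B, H, C, F, D, I, E]
After 8 (reverse(6, 8)): [A, G, B, H, C, F, E, I, D]
After 9 (swap(6, 5)): [A, G, B, H, C, E, F, I, D]
After 10 (rotate_left(6, 8, k=2)): [A, G, B, H, C, E, D, F, I]
After 11 (reverse(0, 1)): [G, A, B, H, C, E, D, F, I]
After 12 (swap(6, 3)): [G, A, B, D, C, E, H, F, I]

Answer: no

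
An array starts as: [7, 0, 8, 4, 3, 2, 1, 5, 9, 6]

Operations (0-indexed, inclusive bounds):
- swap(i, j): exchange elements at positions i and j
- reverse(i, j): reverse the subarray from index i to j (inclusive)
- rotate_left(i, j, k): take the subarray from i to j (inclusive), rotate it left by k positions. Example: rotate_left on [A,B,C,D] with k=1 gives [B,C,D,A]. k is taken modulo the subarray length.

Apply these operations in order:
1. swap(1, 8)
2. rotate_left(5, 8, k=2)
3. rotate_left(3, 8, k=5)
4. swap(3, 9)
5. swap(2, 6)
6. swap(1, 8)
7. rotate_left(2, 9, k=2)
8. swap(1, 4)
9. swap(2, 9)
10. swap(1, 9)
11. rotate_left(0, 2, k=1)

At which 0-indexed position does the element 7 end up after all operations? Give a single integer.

After 1 (swap(1, 8)): [7, 9, 8, 4, 3, 2, 1, 5, 0, 6]
After 2 (rotate_left(5, 8, k=2)): [7, 9, 8, 4, 3, 5, 0, 2, 1, 6]
After 3 (rotate_left(3, 8, k=5)): [7, 9, 8, 1, 4, 3, 5, 0, 2, 6]
After 4 (swap(3, 9)): [7, 9, 8, 6, 4, 3, 5, 0, 2, 1]
After 5 (swap(2, 6)): [7, 9, 5, 6, 4, 3, 8, 0, 2, 1]
After 6 (swap(1, 8)): [7, 2, 5, 6, 4, 3, 8, 0, 9, 1]
After 7 (rotate_left(2, 9, k=2)): [7, 2, 4, 3, 8, 0, 9, 1, 5, 6]
After 8 (swap(1, 4)): [7, 8, 4, 3, 2, 0, 9, 1, 5, 6]
After 9 (swap(2, 9)): [7, 8, 6, 3, 2, 0, 9, 1, 5, 4]
After 10 (swap(1, 9)): [7, 4, 6, 3, 2, 0, 9, 1, 5, 8]
After 11 (rotate_left(0, 2, k=1)): [4, 6, 7, 3, 2, 0, 9, 1, 5, 8]

Answer: 2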